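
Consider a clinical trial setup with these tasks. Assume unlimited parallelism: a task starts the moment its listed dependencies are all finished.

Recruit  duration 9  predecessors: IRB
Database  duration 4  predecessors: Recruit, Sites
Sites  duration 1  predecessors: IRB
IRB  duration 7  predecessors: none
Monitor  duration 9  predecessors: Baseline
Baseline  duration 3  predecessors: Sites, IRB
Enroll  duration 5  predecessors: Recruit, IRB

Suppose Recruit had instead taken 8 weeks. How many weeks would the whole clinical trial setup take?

20

The binding path is IRB→Recruit→Enroll = 7+9+5 = 21; finish at 21 weeks.
Recruit lies on that path, so at 8 weeks the path becomes 20 weeks.
New critical path: IRB→Sites→Baseline→Monitor = 7+1+3+9 = 20 ⇒ 20 weeks.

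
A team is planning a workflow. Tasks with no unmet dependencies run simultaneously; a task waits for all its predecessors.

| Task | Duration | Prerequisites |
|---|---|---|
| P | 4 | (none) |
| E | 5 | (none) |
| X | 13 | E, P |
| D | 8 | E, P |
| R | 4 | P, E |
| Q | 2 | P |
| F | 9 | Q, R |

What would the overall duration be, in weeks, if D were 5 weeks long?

Critical path before the change: E→X = 5+13 = 18 giving 18 weeks.
The longest path through D is only 13 weeks, so D has float 5.
The critical path is still E→X; finish is now 18 weeks.

18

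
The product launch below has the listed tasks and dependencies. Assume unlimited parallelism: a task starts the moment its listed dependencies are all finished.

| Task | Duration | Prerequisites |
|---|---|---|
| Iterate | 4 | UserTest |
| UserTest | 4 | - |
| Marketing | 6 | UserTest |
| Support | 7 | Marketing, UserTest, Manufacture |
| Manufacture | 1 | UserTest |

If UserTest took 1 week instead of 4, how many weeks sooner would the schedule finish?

Baseline: UserTest→Marketing→Support = 4+6+7 = 17 → 17 weeks.
UserTest is on the critical path; changing it to 1 makes that path 14 weeks.
That remains the longest chain; total 14 weeks.
Change in finish: 14 − 17 = -3 weeks.

3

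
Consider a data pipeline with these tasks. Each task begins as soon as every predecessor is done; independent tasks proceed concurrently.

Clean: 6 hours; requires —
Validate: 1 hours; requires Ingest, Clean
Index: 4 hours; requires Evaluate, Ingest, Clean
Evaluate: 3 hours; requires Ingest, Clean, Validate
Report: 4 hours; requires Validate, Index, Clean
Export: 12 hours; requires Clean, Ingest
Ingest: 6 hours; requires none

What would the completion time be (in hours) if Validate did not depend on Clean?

18

With the dependency in place, Ingest→Validate→Evaluate→Index→Report = 6+1+3+4+4 = 18 sets the finish at 18 hours.
Dropping Clean→Validate doesn't change Validate's earliest start (6); another predecessor still binds.
New critical path: Ingest→Validate→Evaluate→Index→Report = 6+1+3+4+4 = 18 ⇒ 18 hours.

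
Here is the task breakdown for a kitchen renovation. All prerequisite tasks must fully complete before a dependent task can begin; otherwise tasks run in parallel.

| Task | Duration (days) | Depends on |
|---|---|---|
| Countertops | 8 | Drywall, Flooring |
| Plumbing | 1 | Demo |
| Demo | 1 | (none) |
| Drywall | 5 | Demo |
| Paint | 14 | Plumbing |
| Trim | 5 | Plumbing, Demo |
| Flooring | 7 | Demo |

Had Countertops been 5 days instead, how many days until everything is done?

16

As given, the longest chain is Demo→Flooring→Countertops = 1+7+8 = 16, so the finish is 16 days.
Countertops lies on that path, so at 5 days the path becomes 13 days.
New critical path: Demo→Plumbing→Paint = 1+1+14 = 16 ⇒ 16 days.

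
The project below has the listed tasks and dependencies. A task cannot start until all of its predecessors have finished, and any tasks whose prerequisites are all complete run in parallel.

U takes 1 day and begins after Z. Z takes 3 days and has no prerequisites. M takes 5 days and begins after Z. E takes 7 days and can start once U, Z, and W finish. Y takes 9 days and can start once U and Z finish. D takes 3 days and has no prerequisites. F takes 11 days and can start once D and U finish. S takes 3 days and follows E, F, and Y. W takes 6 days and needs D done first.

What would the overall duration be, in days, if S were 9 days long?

25

As given, the longest chain is D→W→E→S = 3+6+7+3 = 19, so the finish is 19 days.
S lies on that path, so at 9 days the path becomes 25 days.
No other chain overtakes it, so the finish is 25 days.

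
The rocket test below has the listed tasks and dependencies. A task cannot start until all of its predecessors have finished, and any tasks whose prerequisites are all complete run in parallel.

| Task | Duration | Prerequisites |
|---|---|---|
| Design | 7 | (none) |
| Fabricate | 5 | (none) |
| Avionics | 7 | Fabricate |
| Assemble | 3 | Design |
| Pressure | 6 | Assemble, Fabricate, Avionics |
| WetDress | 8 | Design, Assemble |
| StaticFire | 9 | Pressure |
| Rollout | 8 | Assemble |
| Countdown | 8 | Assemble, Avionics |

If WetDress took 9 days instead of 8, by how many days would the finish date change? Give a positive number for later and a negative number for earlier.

The binding path is Fabricate→Avionics→Pressure→StaticFire = 5+7+6+9 = 27; finish at 27 days.
WetDress has 9 days of float (longest path through it is 18).
No other chain overtakes it, so the finish is 27 days.
Change in finish: 27 − 27 = +0 days.

0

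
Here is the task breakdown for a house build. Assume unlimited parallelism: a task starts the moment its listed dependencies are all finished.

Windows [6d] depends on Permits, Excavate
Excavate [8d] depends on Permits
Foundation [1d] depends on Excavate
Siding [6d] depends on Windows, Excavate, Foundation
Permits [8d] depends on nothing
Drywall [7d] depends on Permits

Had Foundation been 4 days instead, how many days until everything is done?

Actual critical path: Permits→Excavate→Windows→Siding = 8+8+6+6 = 28 ⇒ 28 days.
The longest path through Foundation is only 23 days, so Foundation has float 5.
That remains the longest chain; total 28 days.

28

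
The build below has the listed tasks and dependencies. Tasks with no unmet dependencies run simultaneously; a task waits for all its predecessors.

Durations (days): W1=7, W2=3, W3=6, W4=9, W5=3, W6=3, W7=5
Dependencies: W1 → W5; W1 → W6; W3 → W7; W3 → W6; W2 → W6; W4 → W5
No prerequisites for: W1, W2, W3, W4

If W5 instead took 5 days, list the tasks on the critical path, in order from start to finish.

W4, W5

The binding path is W4→W5 = 9+3 = 12; finish at 12 days.
Since W5 is critical, the +2 change carries straight to that chain (now 14 days).
No other chain overtakes it, so the finish is 14 days.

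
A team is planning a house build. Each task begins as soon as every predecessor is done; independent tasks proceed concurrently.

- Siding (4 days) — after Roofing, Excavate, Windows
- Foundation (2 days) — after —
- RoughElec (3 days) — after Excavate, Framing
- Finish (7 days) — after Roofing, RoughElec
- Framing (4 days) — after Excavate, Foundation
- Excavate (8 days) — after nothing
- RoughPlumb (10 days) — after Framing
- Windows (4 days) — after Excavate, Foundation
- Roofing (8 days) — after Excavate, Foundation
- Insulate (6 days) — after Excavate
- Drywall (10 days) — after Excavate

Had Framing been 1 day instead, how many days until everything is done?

The binding path is Excavate→Roofing→Finish = 8+8+7 = 23; finish at 23 days.
The longest path through Framing is only 22 days, so Framing has float 1.
The critical path is still Excavate→Roofing→Finish; finish is now 23 days.

23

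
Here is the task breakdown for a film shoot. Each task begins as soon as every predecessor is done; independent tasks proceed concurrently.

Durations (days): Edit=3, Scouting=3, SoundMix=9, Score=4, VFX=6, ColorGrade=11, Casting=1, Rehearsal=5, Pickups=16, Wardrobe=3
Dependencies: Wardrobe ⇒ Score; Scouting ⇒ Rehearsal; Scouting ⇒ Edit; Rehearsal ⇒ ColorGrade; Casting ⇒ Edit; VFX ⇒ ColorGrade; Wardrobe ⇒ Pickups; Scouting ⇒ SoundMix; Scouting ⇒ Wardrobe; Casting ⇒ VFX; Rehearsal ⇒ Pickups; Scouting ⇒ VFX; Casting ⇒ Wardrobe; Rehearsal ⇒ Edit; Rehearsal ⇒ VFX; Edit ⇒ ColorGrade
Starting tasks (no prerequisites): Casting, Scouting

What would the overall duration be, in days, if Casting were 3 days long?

Actual critical path: Scouting→Rehearsal→VFX→ColorGrade = 3+5+6+11 = 25 ⇒ 25 days.
The longest path through Casting is only 20 days, so Casting has float 5.
That remains the longest chain; total 25 days.

25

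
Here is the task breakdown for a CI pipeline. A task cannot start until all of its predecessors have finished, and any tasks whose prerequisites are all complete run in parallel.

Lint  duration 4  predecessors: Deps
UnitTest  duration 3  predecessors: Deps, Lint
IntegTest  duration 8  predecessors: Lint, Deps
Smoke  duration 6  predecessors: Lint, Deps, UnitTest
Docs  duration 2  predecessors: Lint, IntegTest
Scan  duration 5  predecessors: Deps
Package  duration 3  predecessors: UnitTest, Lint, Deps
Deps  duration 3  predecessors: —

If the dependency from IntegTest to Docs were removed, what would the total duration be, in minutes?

Before: longest chain Deps→Lint→IntegTest→Docs = 3+4+8+2 = 17, finish 17.
Without IntegTest→Docs, Docs's earliest start moves from 15 to 7.
After: Deps→Lint→UnitTest→Smoke = 3+4+3+6 = 16 → 16 minutes.

16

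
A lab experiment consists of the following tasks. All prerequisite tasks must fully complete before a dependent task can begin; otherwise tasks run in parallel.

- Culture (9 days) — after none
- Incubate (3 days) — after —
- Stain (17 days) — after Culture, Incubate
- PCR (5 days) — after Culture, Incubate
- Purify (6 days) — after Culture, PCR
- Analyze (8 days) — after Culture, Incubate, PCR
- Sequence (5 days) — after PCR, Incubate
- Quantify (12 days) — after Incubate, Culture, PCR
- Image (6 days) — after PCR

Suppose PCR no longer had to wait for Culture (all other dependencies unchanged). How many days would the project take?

26

With the dependency in place, Culture→PCR→Quantify = 9+5+12 = 26 sets the finish at 26 days.
Without Culture→PCR, PCR's earliest start moves from 9 to 3.
After: Culture→Stain = 9+17 = 26 → 26 days.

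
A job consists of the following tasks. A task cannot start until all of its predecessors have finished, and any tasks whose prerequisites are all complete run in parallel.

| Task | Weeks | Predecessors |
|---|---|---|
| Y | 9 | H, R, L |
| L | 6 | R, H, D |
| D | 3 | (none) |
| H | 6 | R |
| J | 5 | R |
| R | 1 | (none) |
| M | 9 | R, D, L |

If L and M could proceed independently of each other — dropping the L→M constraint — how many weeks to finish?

With the dependency in place, R→H→L→M = 1+6+6+9 = 22 sets the finish at 22 weeks.
Without L→M, M's earliest start moves from 13 to 3.
New critical path: R→H→L→Y = 1+6+6+9 = 22 ⇒ 22 weeks.

22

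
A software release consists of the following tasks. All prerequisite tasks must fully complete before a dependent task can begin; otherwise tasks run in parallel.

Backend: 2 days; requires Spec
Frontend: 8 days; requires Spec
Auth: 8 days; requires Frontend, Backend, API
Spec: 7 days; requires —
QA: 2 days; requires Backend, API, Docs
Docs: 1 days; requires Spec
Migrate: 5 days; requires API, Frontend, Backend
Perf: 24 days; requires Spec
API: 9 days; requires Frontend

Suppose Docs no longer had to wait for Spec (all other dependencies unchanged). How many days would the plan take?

32

Before: longest chain Spec→Frontend→API→Auth = 7+8+9+8 = 32, finish 32.
Without Spec→Docs, Docs's earliest start moves from 7 to 0.
After: Spec→Frontend→API→Auth = 7+8+9+8 = 32 → 32 days.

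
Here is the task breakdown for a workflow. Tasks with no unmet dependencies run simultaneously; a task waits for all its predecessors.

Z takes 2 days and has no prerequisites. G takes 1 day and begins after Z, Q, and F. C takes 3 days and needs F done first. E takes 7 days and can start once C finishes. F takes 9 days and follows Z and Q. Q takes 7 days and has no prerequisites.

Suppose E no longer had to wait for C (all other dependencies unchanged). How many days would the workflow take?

19

Original critical path: Q→F→C→E = 7+9+3+7 = 26 ⇒ 26 days.
Without C→E, E's earliest start moves from 19 to 0.
New critical path: Q→F→C = 7+9+3 = 19 ⇒ 19 days.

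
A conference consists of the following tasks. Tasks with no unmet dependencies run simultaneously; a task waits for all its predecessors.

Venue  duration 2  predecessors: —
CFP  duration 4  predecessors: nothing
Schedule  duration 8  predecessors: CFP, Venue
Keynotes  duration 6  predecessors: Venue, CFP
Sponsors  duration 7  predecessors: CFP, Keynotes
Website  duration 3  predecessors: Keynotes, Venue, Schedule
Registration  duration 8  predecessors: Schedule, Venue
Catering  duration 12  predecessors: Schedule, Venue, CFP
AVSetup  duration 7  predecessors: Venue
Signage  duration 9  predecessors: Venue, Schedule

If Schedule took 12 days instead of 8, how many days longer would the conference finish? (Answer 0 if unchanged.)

Critical path before the change: CFP→Schedule→Catering = 4+8+12 = 24 giving 24 days.
Schedule is on the critical path; changing it to 12 makes that path 28 days.
That remains the longest chain; total 28 days.
Change in finish: 28 − 24 = +4 days.

4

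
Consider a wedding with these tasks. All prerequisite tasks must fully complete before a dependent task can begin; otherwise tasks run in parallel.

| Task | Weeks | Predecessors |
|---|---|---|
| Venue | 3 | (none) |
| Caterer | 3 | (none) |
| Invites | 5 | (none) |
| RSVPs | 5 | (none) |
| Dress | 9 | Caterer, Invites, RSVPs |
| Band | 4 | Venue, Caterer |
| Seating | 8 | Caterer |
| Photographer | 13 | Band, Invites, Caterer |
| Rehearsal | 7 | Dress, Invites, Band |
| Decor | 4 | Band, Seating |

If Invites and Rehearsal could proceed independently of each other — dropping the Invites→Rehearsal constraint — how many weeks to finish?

21

Original critical path: Invites→Dress→Rehearsal = 5+9+7 = 21 ⇒ 21 weeks.
Dropping Invites→Rehearsal doesn't change Rehearsal's earliest start (14); another predecessor still binds.
After: Invites→Dress→Rehearsal = 5+9+7 = 21 → 21 weeks.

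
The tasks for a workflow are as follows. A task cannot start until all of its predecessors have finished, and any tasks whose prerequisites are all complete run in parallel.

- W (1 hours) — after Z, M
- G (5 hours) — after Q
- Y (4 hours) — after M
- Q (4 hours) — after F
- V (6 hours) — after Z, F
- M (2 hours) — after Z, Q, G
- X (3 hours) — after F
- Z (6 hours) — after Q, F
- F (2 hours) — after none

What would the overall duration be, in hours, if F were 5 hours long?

The binding path is F→Q→Z→M→Y = 2+4+6+2+4 = 18; finish at 18 hours.
Since F is critical, the +3 change carries straight to that chain (now 21 hours).
No other chain overtakes it, so the finish is 21 hours.

21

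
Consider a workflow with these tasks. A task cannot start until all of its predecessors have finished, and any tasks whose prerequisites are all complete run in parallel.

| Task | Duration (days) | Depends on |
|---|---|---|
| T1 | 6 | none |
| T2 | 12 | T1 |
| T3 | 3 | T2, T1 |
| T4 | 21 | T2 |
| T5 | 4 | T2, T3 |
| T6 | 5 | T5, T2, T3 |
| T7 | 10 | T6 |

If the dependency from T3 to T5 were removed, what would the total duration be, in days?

With the dependency in place, T1→T2→T3→T5→T6→T7 = 6+12+3+4+5+10 = 40 sets the finish at 40 days.
Without T3→T5, T5's earliest start moves from 21 to 18.
The longest chain is now T1→T2→T4 = 6+12+21 = 39, so the project takes 39 days.

39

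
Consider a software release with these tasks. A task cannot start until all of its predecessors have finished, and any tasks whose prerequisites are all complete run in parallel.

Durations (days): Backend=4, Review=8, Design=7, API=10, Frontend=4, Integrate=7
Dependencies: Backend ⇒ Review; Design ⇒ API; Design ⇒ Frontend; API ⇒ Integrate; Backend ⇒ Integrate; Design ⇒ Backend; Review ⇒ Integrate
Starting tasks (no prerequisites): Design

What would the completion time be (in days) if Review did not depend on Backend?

24

Before: longest chain Design→Backend→Review→Integrate = 7+4+8+7 = 26, finish 26.
Without Backend→Review, Review's earliest start moves from 11 to 0.
New critical path: Design→API→Integrate = 7+10+7 = 24 ⇒ 24 days.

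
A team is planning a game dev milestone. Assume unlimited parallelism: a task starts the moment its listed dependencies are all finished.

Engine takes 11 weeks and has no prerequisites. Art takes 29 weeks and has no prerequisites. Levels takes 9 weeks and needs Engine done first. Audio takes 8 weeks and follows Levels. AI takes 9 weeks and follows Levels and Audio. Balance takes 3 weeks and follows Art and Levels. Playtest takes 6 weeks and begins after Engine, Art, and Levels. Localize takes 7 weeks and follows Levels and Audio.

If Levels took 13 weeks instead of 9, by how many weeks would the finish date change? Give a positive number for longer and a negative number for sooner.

4

Critical path before the change: Engine→Levels→Audio→AI = 11+9+8+9 = 37 giving 37 weeks.
Since Levels is critical, the +4 change carries straight to that chain (now 41 weeks).
No other chain overtakes it, so the finish is 41 weeks.
Change in finish: 41 − 37 = +4 weeks.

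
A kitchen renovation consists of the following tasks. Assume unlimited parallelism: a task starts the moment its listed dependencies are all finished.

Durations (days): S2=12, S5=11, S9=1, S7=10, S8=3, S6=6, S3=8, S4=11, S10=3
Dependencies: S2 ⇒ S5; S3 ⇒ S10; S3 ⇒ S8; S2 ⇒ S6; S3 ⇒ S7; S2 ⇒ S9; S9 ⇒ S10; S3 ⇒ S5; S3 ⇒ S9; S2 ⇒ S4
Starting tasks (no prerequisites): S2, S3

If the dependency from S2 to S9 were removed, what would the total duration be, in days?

Original critical path: S2→S4 = 12+11 = 23 ⇒ 23 days.
Without S2→S9, S9's earliest start moves from 12 to 8.
The longest chain is now S2→S4 = 12+11 = 23, so the job takes 23 days.

23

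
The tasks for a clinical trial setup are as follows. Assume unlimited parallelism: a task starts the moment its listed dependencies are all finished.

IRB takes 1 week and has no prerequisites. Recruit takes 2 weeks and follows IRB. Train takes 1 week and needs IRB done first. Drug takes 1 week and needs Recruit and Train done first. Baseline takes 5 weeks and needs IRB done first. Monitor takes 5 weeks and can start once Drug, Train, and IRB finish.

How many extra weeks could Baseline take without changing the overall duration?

3

The longest chain is IRB→Recruit→Drug→Monitor = 1+2+1+5 = 9; overall finish 9 weeks.
The longest chain containing Baseline totals 6 weeks.
So Baseline can slip 9 − 6 = 3 weeks.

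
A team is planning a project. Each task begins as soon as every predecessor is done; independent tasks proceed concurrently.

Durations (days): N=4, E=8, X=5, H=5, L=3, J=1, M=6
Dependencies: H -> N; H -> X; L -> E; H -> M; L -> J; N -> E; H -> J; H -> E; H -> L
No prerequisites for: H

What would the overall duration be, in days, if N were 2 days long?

16

Baseline: H→N→E = 5+4+8 = 17 → 17 days.
N is on the critical path; changing it to 2 makes that path 15 days.
New critical path: H→L→E = 5+3+8 = 16 ⇒ 16 days.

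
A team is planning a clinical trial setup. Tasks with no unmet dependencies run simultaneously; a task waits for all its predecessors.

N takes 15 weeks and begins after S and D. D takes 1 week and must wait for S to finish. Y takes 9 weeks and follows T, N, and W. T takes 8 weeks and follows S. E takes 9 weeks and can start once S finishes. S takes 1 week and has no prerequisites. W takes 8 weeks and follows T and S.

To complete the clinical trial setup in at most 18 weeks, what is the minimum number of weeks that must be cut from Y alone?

Current finish: 26 weeks; target: 18.
Y is on every critical path, so each week cut from Y cuts the finish by one (this holds down to a finish of 18).
Need 26 − 18 = 8 weeks off Y → Y becomes 1 week, finish becomes 18.

8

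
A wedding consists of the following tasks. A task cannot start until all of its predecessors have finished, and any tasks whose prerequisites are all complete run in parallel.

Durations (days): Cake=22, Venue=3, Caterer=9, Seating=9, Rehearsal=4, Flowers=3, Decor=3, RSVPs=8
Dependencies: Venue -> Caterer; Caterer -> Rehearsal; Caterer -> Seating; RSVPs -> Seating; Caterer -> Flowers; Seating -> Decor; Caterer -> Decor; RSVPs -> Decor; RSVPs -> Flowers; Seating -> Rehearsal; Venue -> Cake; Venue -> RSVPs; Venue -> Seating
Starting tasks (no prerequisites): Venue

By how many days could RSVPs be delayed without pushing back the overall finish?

The longest chain is Venue→Caterer→Seating→Rehearsal = 3+9+9+4 = 25; overall finish 25 days.
The longest chain containing RSVPs totals 24 days.
Slack of RSVPs = 4 − 3 = 1 day.

1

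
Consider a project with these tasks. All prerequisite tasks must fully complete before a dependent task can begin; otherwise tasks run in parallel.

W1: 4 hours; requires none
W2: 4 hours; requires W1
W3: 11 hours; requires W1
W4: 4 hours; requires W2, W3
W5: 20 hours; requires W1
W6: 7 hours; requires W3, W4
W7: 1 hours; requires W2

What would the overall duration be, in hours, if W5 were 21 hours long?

Actual critical path: W1→W3→W4→W6 = 4+11+4+7 = 26 ⇒ 26 hours.
W5 has 2 hours of float (longest path through it is 24).
No other chain overtakes it, so the finish is 26 hours.

26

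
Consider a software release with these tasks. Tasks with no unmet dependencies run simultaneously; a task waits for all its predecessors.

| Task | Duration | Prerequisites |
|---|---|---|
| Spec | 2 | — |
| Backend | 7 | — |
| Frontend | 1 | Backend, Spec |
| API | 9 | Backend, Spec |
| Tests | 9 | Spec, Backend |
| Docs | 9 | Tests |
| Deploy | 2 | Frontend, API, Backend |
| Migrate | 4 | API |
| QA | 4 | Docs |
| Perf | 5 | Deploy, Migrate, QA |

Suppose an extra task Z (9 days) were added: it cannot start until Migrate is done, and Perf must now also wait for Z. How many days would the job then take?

34

Originally the job takes 34 days.
With Z inserted, Perf now waits for max(Deploy, Migrate, QA, Z).
New critical path: Backend→API→Migrate→Z→Perf = 7+9+4+9+5 = 34 ⇒ 34 days.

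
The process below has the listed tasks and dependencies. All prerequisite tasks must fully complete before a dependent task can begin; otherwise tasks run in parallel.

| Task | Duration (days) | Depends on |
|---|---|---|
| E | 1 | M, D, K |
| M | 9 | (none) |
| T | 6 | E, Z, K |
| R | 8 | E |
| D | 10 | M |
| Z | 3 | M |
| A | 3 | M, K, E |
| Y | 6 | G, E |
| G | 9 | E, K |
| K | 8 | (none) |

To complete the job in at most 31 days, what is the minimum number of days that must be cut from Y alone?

4

Current finish: 35 days; target: 31.
Y is on every critical path, so each day cut from Y cuts the finish by one (this holds down to a finish of 30).
Need 35 − 31 = 4 days off Y → Y becomes 2 days, finish becomes 31.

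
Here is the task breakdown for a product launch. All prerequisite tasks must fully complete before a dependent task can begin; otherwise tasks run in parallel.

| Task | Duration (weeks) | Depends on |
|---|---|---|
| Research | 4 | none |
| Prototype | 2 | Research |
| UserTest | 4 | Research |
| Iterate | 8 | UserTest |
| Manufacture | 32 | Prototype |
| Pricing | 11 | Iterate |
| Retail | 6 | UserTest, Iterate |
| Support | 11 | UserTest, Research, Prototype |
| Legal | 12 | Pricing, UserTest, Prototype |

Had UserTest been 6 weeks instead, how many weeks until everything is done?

Actual critical path: Research→UserTest→Iterate→Pricing→Legal = 4+4+8+11+12 = 39 ⇒ 39 weeks.
Since UserTest is critical, the +2 change carries straight to that chain (now 41 weeks).
The critical path is still Research→UserTest→Iterate→Pricing→Legal; finish is now 41 weeks.

41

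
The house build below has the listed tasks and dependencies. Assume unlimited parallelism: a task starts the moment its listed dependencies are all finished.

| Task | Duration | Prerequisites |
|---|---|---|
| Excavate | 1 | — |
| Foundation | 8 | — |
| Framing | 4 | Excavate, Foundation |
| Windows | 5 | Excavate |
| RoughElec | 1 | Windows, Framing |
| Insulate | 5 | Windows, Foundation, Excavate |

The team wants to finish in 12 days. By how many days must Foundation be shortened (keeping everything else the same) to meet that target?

1

Current finish: 13 days; target: 12.
Foundation is on every critical path, so each day cut from Foundation cuts the finish by one (this holds down to a finish of 11).
Need 13 − 12 = 1 day off Foundation → Foundation becomes 7 days, finish becomes 12.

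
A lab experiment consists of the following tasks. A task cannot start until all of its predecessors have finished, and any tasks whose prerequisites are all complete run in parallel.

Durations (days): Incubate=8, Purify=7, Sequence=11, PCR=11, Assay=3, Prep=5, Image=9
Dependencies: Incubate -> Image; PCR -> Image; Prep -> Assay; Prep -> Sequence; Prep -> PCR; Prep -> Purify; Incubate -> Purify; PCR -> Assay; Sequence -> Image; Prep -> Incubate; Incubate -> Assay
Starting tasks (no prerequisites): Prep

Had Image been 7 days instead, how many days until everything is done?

Baseline: Prep→PCR→Image = 5+11+9 = 25 → 25 days.
Since Image is critical, the -2 change carries straight to that chain (now 23 days).
No other chain overtakes it, so the finish is 23 days.

23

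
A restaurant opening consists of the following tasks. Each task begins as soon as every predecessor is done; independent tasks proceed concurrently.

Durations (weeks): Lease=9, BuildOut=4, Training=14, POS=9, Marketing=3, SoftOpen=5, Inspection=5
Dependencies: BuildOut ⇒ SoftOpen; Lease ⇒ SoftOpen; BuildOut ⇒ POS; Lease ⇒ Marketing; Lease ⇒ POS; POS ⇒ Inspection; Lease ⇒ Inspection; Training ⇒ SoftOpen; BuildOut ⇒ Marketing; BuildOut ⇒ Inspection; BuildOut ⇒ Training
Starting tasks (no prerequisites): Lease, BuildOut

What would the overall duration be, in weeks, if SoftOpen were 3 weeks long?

As given, the longest chain is BuildOut→Training→SoftOpen = 4+14+5 = 23, so the finish is 23 weeks.
SoftOpen is on the critical path; changing it to 3 makes that path 21 weeks.
New critical path: Lease→POS→Inspection = 9+9+5 = 23 ⇒ 23 weeks.

23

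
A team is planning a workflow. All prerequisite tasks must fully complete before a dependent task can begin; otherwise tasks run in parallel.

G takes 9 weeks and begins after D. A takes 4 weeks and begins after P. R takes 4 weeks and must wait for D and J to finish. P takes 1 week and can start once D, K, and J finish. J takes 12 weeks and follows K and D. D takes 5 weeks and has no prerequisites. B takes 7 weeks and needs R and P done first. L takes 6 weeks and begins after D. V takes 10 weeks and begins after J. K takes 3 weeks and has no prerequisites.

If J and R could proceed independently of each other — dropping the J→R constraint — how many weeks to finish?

Before: longest chain D→J→R→B = 5+12+4+7 = 28, finish 28.
Without J→R, R's earliest start moves from 17 to 5.
New critical path: D→J→V = 5+12+10 = 27 ⇒ 27 weeks.

27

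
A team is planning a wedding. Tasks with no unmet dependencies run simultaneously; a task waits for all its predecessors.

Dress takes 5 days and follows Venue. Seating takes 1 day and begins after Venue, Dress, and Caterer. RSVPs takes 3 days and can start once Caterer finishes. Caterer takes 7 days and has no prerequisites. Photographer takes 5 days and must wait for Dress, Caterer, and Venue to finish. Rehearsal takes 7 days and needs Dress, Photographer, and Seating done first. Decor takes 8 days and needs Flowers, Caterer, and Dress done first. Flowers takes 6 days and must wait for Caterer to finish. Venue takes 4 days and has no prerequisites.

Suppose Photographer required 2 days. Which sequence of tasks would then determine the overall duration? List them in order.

Actual critical path: Venue→Dress→Photographer→Rehearsal = 4+5+5+7 = 21 ⇒ 21 days.
Photographer lies on that path, so at 2 days the path becomes 18 days.
The binding chain switches to Caterer→Flowers→Decor = 7+6+8 = 21; finish 21 days.

Caterer, Flowers, Decor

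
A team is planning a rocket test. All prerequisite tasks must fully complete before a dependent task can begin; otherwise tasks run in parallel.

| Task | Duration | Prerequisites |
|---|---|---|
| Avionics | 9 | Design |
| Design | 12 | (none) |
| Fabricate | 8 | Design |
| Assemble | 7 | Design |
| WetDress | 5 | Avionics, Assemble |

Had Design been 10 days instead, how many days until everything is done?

The binding path is Design→Avionics→WetDress = 12+9+5 = 26; finish at 26 days.
Design is on the critical path; changing it to 10 makes that path 24 days.
That remains the longest chain; total 24 days.

24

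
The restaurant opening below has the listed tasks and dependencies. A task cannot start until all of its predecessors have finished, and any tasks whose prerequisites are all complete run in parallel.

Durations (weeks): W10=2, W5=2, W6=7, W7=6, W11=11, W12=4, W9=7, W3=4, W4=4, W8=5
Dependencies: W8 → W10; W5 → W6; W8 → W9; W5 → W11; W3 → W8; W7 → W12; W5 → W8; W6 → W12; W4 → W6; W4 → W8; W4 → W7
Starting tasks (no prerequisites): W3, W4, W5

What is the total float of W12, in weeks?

1

W3→W8→W9 = 4+5+7 = 16 sets the makespan at 16 weeks.
W12 finishes as early as 15 and must finish by 16.
Slack of W12 = 12 − 11 = 1 week.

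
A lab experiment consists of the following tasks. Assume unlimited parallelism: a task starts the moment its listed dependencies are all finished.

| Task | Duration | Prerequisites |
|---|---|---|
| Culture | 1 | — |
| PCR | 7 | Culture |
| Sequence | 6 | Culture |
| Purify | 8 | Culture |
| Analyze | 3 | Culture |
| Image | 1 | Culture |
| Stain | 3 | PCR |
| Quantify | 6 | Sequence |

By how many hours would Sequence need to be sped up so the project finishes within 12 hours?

1

Current finish: 13 hours; target: 12.
Sequence is on every critical path, so each hour cut from Sequence cuts the finish by one (this holds down to a finish of 11).
Need 13 − 12 = 1 hour off Sequence → Sequence becomes 5 hours, finish becomes 12.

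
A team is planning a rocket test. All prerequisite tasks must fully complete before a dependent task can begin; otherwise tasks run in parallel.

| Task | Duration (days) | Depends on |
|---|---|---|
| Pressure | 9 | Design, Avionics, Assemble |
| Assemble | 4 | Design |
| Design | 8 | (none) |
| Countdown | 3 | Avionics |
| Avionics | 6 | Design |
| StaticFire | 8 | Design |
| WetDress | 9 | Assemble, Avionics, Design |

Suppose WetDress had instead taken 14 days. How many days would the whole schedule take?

The binding path is Design→Avionics→WetDress = 8+6+9 = 23; finish at 23 days.
WetDress is on the critical path; changing it to 14 makes that path 28 days.
No other chain overtakes it, so the finish is 28 days.

28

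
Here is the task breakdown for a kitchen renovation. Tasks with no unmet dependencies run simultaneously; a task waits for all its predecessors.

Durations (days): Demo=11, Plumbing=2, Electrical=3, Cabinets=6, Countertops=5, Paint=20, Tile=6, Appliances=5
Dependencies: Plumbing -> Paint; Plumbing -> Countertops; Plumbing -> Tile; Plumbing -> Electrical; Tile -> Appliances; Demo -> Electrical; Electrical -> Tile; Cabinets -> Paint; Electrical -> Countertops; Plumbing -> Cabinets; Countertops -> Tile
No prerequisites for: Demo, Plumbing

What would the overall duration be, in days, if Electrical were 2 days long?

29

As given, the longest chain is Demo→Electrical→Countertops→Tile→Appliances = 11+3+5+6+5 = 30, so the finish is 30 days.
Electrical is on the critical path; changing it to 2 makes that path 29 days.
The critical path is still Demo→Electrical→Countertops→Tile→Appliances; finish is now 29 days.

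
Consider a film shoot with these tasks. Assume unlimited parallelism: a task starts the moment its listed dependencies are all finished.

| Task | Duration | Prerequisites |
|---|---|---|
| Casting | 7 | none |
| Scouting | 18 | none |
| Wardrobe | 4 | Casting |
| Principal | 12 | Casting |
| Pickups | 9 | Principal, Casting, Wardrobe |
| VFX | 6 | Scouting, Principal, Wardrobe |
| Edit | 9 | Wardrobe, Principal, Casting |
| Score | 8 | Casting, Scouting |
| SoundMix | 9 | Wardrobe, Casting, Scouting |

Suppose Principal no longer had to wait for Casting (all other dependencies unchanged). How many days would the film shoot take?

27

Original critical path: Casting→Principal→Pickups = 7+12+9 = 28 ⇒ 28 days.
Without Casting→Principal, Principal's earliest start moves from 7 to 0.
New critical path: Scouting→SoundMix = 18+9 = 27 ⇒ 27 days.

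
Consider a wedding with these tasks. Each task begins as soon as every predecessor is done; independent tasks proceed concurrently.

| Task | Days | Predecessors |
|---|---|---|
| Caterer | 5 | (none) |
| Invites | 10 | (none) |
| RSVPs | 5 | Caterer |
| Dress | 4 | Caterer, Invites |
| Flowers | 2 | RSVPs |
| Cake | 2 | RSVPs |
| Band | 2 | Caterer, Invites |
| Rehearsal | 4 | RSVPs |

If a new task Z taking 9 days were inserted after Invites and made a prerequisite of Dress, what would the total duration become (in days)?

Originally the wedding takes 14 days.
With Z inserted, Dress now waits for max(Caterer, Invites, Z).
New critical path: Invites→Z→Dress = 10+9+4 = 23 ⇒ 23 days.

23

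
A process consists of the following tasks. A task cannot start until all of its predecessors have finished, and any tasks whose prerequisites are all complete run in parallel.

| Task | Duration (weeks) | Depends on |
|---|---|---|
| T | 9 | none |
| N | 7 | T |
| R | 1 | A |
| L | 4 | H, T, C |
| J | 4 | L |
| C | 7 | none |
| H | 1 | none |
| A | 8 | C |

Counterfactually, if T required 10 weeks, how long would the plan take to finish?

As given, the longest chain is T→L→J = 9+4+4 = 17, so the finish is 17 weeks.
T lies on that path, so at 10 weeks the path becomes 18 weeks.
No other chain overtakes it, so the finish is 18 weeks.

18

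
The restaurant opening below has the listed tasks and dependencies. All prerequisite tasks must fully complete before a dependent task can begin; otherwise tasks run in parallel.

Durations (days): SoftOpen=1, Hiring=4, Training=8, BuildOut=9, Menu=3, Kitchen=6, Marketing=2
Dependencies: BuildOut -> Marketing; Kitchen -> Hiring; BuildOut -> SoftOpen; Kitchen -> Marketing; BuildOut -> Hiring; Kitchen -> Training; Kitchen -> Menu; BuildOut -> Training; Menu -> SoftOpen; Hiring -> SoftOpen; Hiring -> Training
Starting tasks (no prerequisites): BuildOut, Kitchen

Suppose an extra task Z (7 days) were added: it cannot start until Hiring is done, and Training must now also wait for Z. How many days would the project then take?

28

Originally the project takes 21 days.
With Z inserted, Training now waits for max(Kitchen, Hiring, BuildOut, Z).
New critical path: BuildOut→Hiring→Z→Training = 9+4+7+8 = 28 ⇒ 28 days.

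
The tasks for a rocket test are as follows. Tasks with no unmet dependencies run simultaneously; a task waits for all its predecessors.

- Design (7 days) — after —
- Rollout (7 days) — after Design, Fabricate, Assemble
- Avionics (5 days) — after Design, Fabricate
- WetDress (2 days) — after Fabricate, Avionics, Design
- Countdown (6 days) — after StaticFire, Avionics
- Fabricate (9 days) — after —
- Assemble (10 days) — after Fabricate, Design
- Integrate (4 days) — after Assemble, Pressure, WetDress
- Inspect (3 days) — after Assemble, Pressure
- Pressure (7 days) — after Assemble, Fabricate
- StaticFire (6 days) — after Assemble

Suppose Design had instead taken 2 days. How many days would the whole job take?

31

Actual critical path: Fabricate→Assemble→StaticFire→Countdown = 9+10+6+6 = 31 ⇒ 31 days.
Design has 2 days of float (longest path through it is 29).
The critical path is still Fabricate→Assemble→StaticFire→Countdown; finish is now 31 days.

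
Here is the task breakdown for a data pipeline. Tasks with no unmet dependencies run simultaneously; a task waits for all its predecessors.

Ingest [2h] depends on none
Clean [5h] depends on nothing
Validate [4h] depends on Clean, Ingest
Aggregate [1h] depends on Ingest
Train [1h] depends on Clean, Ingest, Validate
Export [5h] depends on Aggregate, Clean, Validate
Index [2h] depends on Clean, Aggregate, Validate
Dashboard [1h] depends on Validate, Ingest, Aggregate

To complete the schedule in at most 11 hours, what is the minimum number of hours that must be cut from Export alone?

3

Current finish: 14 hours; target: 11.
Export is on every critical path, so each hour cut from Export cuts the finish by one (this holds down to a finish of 11).
Need 14 − 11 = 3 hours off Export → Export becomes 2 hours, finish becomes 11.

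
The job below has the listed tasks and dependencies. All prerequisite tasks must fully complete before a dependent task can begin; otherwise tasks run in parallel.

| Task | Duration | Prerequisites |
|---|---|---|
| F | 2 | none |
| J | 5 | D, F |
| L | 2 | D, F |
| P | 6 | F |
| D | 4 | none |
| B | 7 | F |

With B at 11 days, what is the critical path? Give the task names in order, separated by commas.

F, B

As given, the longest chain is F→B = 2+7 = 9, so the finish is 9 days.
B lies on that path, so at 11 days the path becomes 13 days.
No other chain overtakes it, so the finish is 13 days.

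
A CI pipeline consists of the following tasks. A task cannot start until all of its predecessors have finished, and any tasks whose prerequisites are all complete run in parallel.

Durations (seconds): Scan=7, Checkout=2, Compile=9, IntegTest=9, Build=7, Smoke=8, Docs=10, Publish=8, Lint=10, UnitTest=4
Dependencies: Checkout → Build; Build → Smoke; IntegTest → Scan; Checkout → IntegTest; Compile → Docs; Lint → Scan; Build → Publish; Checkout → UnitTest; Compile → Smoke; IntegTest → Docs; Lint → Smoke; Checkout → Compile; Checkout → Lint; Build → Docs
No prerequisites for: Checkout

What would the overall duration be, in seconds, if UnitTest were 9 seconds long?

The binding path is Checkout→Compile→Docs = 2+9+10 = 21; finish at 21 seconds.
UnitTest has 15 seconds of float (longest path through it is 6).
The critical path is still Checkout→Compile→Docs; finish is now 21 seconds.

21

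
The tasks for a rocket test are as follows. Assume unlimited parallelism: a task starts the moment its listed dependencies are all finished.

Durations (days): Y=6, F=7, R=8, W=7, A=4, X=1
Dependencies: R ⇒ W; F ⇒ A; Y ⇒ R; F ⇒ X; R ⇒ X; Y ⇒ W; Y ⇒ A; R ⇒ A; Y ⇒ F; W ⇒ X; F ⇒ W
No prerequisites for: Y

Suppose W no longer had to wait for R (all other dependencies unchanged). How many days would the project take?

21

Before: longest chain Y→R→W→X = 6+8+7+1 = 22, finish 22.
Without R→W, W's earliest start moves from 14 to 13.
After: Y→F→W→X = 6+7+7+1 = 21 → 21 days.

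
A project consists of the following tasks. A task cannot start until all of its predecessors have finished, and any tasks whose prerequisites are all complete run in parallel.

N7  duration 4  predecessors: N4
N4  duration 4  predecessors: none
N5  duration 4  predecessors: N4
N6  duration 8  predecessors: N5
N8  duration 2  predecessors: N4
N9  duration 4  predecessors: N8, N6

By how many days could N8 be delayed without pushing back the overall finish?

Critical path: N4→N5→N6→N9 = 4+4+8+4 = 20, so the finish is 20 days.
The longest chain containing N8 totals 10 days.
Slack of N8 = 14 − 4 = 10 days.

10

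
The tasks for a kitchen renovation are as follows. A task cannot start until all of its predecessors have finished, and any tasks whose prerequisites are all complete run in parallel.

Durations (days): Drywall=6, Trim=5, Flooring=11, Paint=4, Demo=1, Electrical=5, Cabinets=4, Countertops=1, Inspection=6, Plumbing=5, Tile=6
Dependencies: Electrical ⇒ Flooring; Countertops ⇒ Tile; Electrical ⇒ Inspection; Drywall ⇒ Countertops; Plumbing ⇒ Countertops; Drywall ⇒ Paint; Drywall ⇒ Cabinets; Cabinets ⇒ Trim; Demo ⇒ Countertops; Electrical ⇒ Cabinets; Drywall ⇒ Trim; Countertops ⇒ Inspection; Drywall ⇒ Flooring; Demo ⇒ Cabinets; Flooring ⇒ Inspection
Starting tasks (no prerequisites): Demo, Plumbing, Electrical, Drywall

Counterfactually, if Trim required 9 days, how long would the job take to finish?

23

Baseline: Drywall→Flooring→Inspection = 6+11+6 = 23 → 23 days.
Trim is off the critical path — its longest chain is 15 days, giving 8 of slack.
No other chain overtakes it, so the finish is 23 days.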